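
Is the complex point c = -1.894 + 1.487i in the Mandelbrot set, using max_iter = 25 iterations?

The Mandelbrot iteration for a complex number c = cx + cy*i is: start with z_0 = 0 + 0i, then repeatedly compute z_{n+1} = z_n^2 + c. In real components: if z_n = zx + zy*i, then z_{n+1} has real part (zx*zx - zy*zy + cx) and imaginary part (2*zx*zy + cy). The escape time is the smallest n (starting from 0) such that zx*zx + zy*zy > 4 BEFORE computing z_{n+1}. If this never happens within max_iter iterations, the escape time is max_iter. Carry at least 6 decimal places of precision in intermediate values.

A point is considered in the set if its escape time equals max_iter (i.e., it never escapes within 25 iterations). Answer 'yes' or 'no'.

Answer: no

Derivation:
z_0 = 0 + 0i, c = -1.8940 + 1.4870i
Iter 1: z = -1.8940 + 1.4870i, |z|^2 = 5.7984
Escaped at iteration 1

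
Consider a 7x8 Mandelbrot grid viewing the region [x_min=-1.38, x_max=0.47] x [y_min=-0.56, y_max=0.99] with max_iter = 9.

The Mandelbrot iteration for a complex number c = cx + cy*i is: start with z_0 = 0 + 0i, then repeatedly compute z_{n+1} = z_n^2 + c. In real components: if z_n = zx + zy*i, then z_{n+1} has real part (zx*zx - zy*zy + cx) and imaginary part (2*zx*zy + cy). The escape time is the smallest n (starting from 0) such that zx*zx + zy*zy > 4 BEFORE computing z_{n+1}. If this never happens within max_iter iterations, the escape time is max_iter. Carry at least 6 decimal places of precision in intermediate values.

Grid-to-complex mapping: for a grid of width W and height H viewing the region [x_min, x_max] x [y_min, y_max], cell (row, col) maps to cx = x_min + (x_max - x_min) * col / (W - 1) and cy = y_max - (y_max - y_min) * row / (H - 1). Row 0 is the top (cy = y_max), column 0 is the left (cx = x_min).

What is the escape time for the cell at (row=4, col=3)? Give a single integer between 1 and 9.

z_0 = 0 + 0i, c = -0.4550 + 0.1043i
Iter 1: z = -0.4550 + 0.1043i, |z|^2 = 0.2179
Iter 2: z = -0.2589 + 0.0094i, |z|^2 = 0.0671
Iter 3: z = -0.3881 + 0.0994i, |z|^2 = 0.1605
Iter 4: z = -0.3143 + 0.0271i, |z|^2 = 0.0995
Iter 5: z = -0.3570 + 0.0872i, |z|^2 = 0.1350
Iter 6: z = -0.3352 + 0.0420i, |z|^2 = 0.1141
Iter 7: z = -0.3444 + 0.0761i, |z|^2 = 0.1244
Iter 8: z = -0.3422 + 0.0518i, |z|^2 = 0.1198

Answer: 9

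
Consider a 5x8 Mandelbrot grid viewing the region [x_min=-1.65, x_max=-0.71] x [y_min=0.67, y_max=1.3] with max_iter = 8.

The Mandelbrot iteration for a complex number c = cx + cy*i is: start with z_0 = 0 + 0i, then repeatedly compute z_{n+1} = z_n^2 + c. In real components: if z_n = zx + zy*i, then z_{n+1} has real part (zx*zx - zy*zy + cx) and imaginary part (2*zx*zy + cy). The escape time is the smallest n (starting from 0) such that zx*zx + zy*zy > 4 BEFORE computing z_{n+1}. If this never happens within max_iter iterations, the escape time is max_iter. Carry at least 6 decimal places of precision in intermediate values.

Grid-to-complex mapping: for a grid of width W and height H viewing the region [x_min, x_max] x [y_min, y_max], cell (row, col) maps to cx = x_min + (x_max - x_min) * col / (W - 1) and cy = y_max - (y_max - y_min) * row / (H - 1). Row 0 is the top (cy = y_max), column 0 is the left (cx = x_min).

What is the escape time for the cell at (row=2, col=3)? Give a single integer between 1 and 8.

Answer: 3

Derivation:
z_0 = 0 + 0i, c = -0.9450 + 1.1200i
Iter 1: z = -0.9450 + 1.1200i, |z|^2 = 2.1474
Iter 2: z = -1.3064 + -0.9968i, |z|^2 = 2.7002
Iter 3: z = -0.2320 + 3.7244i, |z|^2 = 13.9249
Escaped at iteration 3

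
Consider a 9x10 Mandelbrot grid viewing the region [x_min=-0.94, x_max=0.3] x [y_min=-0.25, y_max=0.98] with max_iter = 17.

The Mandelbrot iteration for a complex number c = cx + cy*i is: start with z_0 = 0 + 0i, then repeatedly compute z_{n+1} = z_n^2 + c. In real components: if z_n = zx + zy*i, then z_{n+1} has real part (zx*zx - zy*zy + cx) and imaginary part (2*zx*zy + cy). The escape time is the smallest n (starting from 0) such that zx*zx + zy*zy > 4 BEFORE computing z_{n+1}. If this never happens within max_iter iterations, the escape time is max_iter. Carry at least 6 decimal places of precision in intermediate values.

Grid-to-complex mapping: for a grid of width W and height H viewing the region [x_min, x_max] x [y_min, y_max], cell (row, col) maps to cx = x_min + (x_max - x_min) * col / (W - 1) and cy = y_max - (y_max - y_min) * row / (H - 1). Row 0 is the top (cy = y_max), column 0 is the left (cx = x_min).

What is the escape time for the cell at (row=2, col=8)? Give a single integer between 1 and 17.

z_0 = 0 + 0i, c = 0.3000 + 0.7067i
Iter 1: z = 0.3000 + 0.7067i, |z|^2 = 0.5894
Iter 2: z = -0.1094 + 1.1307i, |z|^2 = 1.2904
Iter 3: z = -0.9664 + 0.4593i, |z|^2 = 1.1450
Iter 4: z = 1.0230 + -0.1812i, |z|^2 = 1.0794
Iter 5: z = 1.3138 + 0.3360i, |z|^2 = 1.8389
Iter 6: z = 1.9131 + 1.5895i, |z|^2 = 6.1866
Escaped at iteration 6

Answer: 6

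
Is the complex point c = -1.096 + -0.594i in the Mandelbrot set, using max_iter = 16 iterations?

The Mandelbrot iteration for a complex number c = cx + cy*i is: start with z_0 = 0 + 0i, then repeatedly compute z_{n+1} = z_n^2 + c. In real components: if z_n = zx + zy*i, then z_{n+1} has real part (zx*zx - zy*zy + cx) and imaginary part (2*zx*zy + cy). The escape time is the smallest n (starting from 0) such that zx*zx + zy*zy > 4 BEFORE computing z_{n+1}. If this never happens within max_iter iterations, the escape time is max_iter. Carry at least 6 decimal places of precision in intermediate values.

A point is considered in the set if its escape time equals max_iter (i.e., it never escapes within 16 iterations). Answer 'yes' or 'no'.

z_0 = 0 + 0i, c = -1.0960 + -0.5940i
Iter 1: z = -1.0960 + -0.5940i, |z|^2 = 1.5541
Iter 2: z = -0.2476 + 0.7080i, |z|^2 = 0.5626
Iter 3: z = -1.5360 + -0.9447i, |z|^2 = 3.2517
Iter 4: z = 0.3710 + 2.3080i, |z|^2 = 5.4645
Escaped at iteration 4

Answer: no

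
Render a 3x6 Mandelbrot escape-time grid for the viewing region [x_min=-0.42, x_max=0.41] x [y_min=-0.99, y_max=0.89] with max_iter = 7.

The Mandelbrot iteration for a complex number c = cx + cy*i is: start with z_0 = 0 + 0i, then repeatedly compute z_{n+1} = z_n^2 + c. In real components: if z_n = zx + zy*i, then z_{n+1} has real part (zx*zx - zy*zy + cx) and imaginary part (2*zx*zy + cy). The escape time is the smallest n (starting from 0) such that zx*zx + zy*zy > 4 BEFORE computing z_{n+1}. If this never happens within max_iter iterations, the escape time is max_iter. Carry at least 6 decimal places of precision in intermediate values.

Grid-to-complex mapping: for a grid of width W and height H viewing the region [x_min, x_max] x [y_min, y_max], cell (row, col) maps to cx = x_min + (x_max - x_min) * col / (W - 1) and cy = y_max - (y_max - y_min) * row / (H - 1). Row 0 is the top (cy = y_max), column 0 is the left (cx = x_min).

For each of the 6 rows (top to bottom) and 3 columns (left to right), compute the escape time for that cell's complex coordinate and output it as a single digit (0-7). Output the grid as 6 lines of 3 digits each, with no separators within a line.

Answer: 573
777
777
777
777
473

Derivation:
(row=0, col=0): c = -0.4200 + 0.8900i → escape time 5
(row=0, col=1): c = -0.0050 + 0.8900i → escape time 7
(row=0, col=2): c = 0.4100 + 0.8900i → escape time 3
(row=1, col=0): c = -0.4200 + 0.5140i → escape time 7
(row=1, col=1): c = -0.0050 + 0.5140i → escape time 7
(row=1, col=2): c = 0.4100 + 0.5140i → escape time 7
(row=2, col=0): c = -0.4200 + 0.1380i → escape time 7
(row=2, col=1): c = -0.0050 + 0.1380i → escape time 7
(row=2, col=2): c = 0.4100 + 0.1380i → escape time 7
(row=3, col=0): c = -0.4200 + -0.2380i → escape time 7
(row=3, col=1): c = -0.0050 + -0.2380i → escape time 7
(row=3, col=2): c = 0.4100 + -0.2380i → escape time 7
(row=4, col=0): c = -0.4200 + -0.6140i → escape time 7
(row=4, col=1): c = -0.0050 + -0.6140i → escape time 7
(row=4, col=2): c = 0.4100 + -0.6140i → escape time 7
(row=5, col=0): c = -0.4200 + -0.9900i → escape time 4
(row=5, col=1): c = -0.0050 + -0.9900i → escape time 7
(row=5, col=2): c = 0.4100 + -0.9900i → escape time 3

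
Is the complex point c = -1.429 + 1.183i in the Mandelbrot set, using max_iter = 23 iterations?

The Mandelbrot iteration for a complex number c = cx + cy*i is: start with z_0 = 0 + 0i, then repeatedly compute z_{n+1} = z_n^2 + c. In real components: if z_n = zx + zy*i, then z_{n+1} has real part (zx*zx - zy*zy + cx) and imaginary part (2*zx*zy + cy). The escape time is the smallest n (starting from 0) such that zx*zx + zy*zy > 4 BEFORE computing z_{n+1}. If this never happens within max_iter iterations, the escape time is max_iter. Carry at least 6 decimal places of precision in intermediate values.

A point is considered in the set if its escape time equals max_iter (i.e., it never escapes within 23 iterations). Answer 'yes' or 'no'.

Answer: no

Derivation:
z_0 = 0 + 0i, c = -1.4290 + 1.1830i
Iter 1: z = -1.4290 + 1.1830i, |z|^2 = 3.4415
Iter 2: z = -0.7864 + -2.1980i, |z|^2 = 5.4498
Escaped at iteration 2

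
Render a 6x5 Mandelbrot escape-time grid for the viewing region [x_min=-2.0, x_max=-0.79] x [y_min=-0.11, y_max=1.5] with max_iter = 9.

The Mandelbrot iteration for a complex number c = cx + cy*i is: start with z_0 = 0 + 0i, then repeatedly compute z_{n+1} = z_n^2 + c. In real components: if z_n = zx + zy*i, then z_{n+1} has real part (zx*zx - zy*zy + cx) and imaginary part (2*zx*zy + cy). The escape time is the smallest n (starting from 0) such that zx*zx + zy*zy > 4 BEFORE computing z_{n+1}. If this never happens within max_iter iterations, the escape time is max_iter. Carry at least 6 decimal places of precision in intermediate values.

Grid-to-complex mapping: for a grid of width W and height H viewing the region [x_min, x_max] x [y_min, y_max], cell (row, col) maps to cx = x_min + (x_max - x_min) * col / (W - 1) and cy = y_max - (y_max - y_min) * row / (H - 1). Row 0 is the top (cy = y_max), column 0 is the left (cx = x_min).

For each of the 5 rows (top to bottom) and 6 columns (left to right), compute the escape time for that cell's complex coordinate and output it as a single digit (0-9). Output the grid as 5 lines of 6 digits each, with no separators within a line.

Answer: 111222
112333
133344
145899
147999

Derivation:
(row=0, col=0): c = -2.0000 + 1.5000i → escape time 1
(row=0, col=1): c = -1.7580 + 1.5000i → escape time 1
(row=0, col=2): c = -1.5160 + 1.5000i → escape time 1
(row=0, col=3): c = -1.2740 + 1.5000i → escape time 2
(row=0, col=4): c = -1.0320 + 1.5000i → escape time 2
(row=0, col=5): c = -0.7900 + 1.5000i → escape time 2
(row=1, col=0): c = -2.0000 + 1.0975i → escape time 1
(row=1, col=1): c = -1.7580 + 1.0975i → escape time 1
(row=1, col=2): c = -1.5160 + 1.0975i → escape time 2
(row=1, col=3): c = -1.2740 + 1.0975i → escape time 3
(row=1, col=4): c = -1.0320 + 1.0975i → escape time 3
(row=1, col=5): c = -0.7900 + 1.0975i → escape time 3
(row=2, col=0): c = -2.0000 + 0.6950i → escape time 1
(row=2, col=1): c = -1.7580 + 0.6950i → escape time 3
(row=2, col=2): c = -1.5160 + 0.6950i → escape time 3
(row=2, col=3): c = -1.2740 + 0.6950i → escape time 3
(row=2, col=4): c = -1.0320 + 0.6950i → escape time 4
(row=2, col=5): c = -0.7900 + 0.6950i → escape time 4
(row=3, col=0): c = -2.0000 + 0.2925i → escape time 1
(row=3, col=1): c = -1.7580 + 0.2925i → escape time 4
(row=3, col=2): c = -1.5160 + 0.2925i → escape time 5
(row=3, col=3): c = -1.2740 + 0.2925i → escape time 8
(row=3, col=4): c = -1.0320 + 0.2925i → escape time 9
(row=3, col=5): c = -0.7900 + 0.2925i → escape time 9
(row=4, col=0): c = -2.0000 + -0.1100i → escape time 1
(row=4, col=1): c = -1.7580 + -0.1100i → escape time 4
(row=4, col=2): c = -1.5160 + -0.1100i → escape time 7
(row=4, col=3): c = -1.2740 + -0.1100i → escape time 9
(row=4, col=4): c = -1.0320 + -0.1100i → escape time 9
(row=4, col=5): c = -0.7900 + -0.1100i → escape time 9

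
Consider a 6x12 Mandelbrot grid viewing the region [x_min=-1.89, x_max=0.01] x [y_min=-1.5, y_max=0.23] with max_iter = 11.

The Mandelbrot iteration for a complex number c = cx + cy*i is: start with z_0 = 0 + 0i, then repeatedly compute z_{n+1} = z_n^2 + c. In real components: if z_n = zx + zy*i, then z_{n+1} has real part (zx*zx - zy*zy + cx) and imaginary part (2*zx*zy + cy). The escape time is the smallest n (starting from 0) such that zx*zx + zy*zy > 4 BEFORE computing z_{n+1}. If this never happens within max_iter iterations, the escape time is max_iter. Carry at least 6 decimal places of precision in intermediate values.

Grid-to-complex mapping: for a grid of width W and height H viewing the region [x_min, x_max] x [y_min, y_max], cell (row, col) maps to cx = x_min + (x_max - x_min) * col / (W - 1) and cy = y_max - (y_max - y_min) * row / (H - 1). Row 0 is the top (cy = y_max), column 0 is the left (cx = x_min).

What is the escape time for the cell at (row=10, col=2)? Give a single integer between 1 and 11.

Answer: 2

Derivation:
z_0 = 0 + 0i, c = -1.1300 + -1.3427i
Iter 1: z = -1.1300 + -1.3427i, |z|^2 = 3.0798
Iter 2: z = -1.6560 + 1.6918i, |z|^2 = 5.6047
Escaped at iteration 2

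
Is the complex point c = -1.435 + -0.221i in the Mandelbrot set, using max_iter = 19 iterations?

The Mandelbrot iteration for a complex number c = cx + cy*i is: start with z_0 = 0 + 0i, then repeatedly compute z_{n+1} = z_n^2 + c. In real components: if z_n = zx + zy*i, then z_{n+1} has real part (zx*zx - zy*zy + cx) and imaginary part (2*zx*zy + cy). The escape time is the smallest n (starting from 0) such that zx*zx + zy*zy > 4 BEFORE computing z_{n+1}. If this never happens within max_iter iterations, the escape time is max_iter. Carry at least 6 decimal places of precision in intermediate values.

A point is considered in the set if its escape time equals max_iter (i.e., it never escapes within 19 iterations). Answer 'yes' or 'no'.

z_0 = 0 + 0i, c = -1.4350 + -0.2210i
Iter 1: z = -1.4350 + -0.2210i, |z|^2 = 2.1081
Iter 2: z = 0.5754 + 0.4133i, |z|^2 = 0.5019
Iter 3: z = -1.2747 + 0.2546i, |z|^2 = 1.6897
Iter 4: z = 0.1251 + -0.8700i, |z|^2 = 0.7726
Iter 5: z = -2.1763 + -0.4387i, |z|^2 = 4.9288
Escaped at iteration 5

Answer: no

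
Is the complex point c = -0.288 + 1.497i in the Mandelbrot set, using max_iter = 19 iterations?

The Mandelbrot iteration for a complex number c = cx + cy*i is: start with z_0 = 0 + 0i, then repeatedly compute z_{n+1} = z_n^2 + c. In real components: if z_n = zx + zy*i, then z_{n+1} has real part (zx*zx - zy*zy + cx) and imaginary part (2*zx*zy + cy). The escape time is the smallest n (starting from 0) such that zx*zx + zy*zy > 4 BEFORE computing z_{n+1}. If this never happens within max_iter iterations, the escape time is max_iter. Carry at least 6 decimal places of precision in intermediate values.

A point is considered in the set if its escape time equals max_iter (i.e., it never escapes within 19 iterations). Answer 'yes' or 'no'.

z_0 = 0 + 0i, c = -0.2880 + 1.4970i
Iter 1: z = -0.2880 + 1.4970i, |z|^2 = 2.3240
Iter 2: z = -2.4461 + 0.6347i, |z|^2 = 6.3861
Escaped at iteration 2

Answer: no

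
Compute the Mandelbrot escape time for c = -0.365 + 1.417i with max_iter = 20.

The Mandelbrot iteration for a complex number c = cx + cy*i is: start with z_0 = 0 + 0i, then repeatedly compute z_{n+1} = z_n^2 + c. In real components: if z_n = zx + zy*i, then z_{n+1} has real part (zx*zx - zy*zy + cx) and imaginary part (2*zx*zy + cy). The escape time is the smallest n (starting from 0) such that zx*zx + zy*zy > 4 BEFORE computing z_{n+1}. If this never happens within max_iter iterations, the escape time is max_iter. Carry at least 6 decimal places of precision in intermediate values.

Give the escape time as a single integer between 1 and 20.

Answer: 2

Derivation:
z_0 = 0 + 0i, c = -0.3650 + 1.4170i
Iter 1: z = -0.3650 + 1.4170i, |z|^2 = 2.1411
Iter 2: z = -2.2397 + 0.3826i, |z|^2 = 5.1625
Escaped at iteration 2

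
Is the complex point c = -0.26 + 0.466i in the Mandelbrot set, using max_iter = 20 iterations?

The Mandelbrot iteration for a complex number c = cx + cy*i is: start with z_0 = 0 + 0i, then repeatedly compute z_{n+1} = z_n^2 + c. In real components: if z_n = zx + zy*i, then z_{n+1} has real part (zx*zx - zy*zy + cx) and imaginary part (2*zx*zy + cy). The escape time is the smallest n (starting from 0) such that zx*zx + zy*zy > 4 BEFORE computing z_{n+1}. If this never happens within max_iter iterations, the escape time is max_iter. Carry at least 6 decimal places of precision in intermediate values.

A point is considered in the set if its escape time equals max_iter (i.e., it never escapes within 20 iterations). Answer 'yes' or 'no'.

z_0 = 0 + 0i, c = -0.2600 + 0.4660i
Iter 1: z = -0.2600 + 0.4660i, |z|^2 = 0.2848
Iter 2: z = -0.4096 + 0.2237i, |z|^2 = 0.2178
Iter 3: z = -0.1423 + 0.2828i, |z|^2 = 0.1002
Iter 4: z = -0.3197 + 0.3855i, |z|^2 = 0.2508
Iter 5: z = -0.3064 + 0.2195i, |z|^2 = 0.1421
Iter 6: z = -0.2143 + 0.3315i, |z|^2 = 0.1558
Iter 7: z = -0.3240 + 0.3239i, |z|^2 = 0.2099
Iter 8: z = -0.2600 + 0.2561i, |z|^2 = 0.1332
Iter 9: z = -0.2580 + 0.3328i, |z|^2 = 0.1773
Iter 10: z = -0.3042 + 0.2943i, |z|^2 = 0.1791
Iter 11: z = -0.2540 + 0.2870i, |z|^2 = 0.1469
Iter 12: z = -0.2778 + 0.3202i, |z|^2 = 0.1797
Iter 13: z = -0.2853 + 0.2881i, |z|^2 = 0.1644
Iter 14: z = -0.2616 + 0.3016i, |z|^2 = 0.1594
Iter 15: z = -0.2825 + 0.3082i, |z|^2 = 0.1748
Iter 16: z = -0.2752 + 0.2918i, |z|^2 = 0.1609
Iter 17: z = -0.2694 + 0.3054i, |z|^2 = 0.1659
Iter 18: z = -0.2807 + 0.3014i, |z|^2 = 0.1696
Iter 19: z = -0.2721 + 0.2968i, |z|^2 = 0.1621
Did not escape in 20 iterations → in set

Answer: yes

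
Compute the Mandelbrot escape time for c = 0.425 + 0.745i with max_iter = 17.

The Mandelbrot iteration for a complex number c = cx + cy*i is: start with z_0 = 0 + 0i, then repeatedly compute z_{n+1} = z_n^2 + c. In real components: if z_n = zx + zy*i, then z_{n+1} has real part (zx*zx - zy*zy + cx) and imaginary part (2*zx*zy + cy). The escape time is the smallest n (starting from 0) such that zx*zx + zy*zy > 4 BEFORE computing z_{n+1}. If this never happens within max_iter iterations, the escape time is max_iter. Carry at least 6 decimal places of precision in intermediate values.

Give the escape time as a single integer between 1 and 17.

z_0 = 0 + 0i, c = 0.4250 + 0.7450i
Iter 1: z = 0.4250 + 0.7450i, |z|^2 = 0.7356
Iter 2: z = 0.0506 + 1.3782i, |z|^2 = 1.9021
Iter 3: z = -1.4720 + 0.8845i, |z|^2 = 2.9491
Iter 4: z = 1.8095 + -1.8589i, |z|^2 = 6.7300
Escaped at iteration 4

Answer: 4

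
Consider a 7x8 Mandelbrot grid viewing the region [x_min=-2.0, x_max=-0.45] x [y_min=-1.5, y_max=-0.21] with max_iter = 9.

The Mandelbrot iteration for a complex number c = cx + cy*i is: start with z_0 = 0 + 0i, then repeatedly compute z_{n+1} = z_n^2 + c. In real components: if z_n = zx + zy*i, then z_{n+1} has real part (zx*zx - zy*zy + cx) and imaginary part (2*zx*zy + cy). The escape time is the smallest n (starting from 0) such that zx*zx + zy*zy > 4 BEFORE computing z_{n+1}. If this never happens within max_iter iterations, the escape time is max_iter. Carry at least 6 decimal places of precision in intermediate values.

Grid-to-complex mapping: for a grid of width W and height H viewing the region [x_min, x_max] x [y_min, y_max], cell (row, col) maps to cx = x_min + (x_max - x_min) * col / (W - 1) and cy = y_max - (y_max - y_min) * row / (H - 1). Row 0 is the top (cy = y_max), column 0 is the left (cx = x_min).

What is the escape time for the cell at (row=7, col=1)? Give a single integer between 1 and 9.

Answer: 1

Derivation:
z_0 = 0 + 0i, c = -1.7417 + -1.5000i
Iter 1: z = -1.7417 + -1.5000i, |z|^2 = 5.2834
Escaped at iteration 1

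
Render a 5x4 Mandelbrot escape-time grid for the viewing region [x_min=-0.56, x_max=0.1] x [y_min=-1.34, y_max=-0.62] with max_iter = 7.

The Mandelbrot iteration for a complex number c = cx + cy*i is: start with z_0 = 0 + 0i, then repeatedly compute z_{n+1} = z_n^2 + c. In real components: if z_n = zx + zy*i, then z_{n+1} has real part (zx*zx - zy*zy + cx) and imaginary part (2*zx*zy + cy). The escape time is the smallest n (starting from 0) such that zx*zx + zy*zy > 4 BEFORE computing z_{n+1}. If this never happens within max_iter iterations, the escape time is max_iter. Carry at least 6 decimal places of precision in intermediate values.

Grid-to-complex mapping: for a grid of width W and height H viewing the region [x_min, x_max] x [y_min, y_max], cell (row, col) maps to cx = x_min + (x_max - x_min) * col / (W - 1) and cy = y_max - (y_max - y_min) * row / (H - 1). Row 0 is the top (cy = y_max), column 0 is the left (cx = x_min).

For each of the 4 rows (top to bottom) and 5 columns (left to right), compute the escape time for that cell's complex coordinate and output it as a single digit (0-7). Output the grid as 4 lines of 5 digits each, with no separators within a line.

Answer: 77777
45775
34754
22222

Derivation:
(row=0, col=0): c = -0.5600 + -0.6200i → escape time 7
(row=0, col=1): c = -0.3950 + -0.6200i → escape time 7
(row=0, col=2): c = -0.2300 + -0.6200i → escape time 7
(row=0, col=3): c = -0.0650 + -0.6200i → escape time 7
(row=0, col=4): c = 0.1000 + -0.6200i → escape time 7
(row=1, col=0): c = -0.5600 + -0.8600i → escape time 4
(row=1, col=1): c = -0.3950 + -0.8600i → escape time 5
(row=1, col=2): c = -0.2300 + -0.8600i → escape time 7
(row=1, col=3): c = -0.0650 + -0.8600i → escape time 7
(row=1, col=4): c = 0.1000 + -0.8600i → escape time 5
(row=2, col=0): c = -0.5600 + -1.1000i → escape time 3
(row=2, col=1): c = -0.3950 + -1.1000i → escape time 4
(row=2, col=2): c = -0.2300 + -1.1000i → escape time 7
(row=2, col=3): c = -0.0650 + -1.1000i → escape time 5
(row=2, col=4): c = 0.1000 + -1.1000i → escape time 4
(row=3, col=0): c = -0.5600 + -1.3400i → escape time 2
(row=3, col=1): c = -0.3950 + -1.3400i → escape time 2
(row=3, col=2): c = -0.2300 + -1.3400i → escape time 2
(row=3, col=3): c = -0.0650 + -1.3400i → escape time 2
(row=3, col=4): c = 0.1000 + -1.3400i → escape time 2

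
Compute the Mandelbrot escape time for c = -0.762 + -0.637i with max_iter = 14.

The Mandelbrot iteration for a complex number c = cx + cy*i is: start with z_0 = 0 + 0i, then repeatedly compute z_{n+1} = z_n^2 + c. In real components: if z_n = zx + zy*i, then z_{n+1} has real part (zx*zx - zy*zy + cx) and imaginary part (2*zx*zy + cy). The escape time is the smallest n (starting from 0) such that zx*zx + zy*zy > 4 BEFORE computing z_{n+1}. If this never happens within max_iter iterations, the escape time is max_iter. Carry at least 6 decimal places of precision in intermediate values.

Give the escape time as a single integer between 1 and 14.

z_0 = 0 + 0i, c = -0.7620 + -0.6370i
Iter 1: z = -0.7620 + -0.6370i, |z|^2 = 0.9864
Iter 2: z = -0.5871 + 0.3338i, |z|^2 = 0.4561
Iter 3: z = -0.5287 + -1.0290i, |z|^2 = 1.3383
Iter 4: z = -1.5412 + 0.4510i, |z|^2 = 2.5788
Iter 5: z = 1.4099 + -2.0272i, |z|^2 = 6.0975
Escaped at iteration 5

Answer: 5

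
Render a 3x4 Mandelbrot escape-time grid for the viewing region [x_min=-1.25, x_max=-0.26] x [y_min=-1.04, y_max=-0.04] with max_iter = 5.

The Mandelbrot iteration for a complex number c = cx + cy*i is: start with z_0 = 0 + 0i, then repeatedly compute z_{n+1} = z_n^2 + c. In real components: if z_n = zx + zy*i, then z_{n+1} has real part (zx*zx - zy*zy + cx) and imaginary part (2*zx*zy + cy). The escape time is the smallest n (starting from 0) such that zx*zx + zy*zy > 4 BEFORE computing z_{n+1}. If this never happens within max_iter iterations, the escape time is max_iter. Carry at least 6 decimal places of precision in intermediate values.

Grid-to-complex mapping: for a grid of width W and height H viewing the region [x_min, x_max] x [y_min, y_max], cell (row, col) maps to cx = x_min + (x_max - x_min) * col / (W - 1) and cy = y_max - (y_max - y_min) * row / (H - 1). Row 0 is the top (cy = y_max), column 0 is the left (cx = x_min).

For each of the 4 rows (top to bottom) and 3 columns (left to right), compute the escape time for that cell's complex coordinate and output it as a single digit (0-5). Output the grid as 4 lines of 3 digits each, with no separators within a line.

Answer: 555
555
345
335

Derivation:
(row=0, col=0): c = -1.2500 + -0.0400i → escape time 5
(row=0, col=1): c = -0.7550 + -0.0400i → escape time 5
(row=0, col=2): c = -0.2600 + -0.0400i → escape time 5
(row=1, col=0): c = -1.2500 + -0.3733i → escape time 5
(row=1, col=1): c = -0.7550 + -0.3733i → escape time 5
(row=1, col=2): c = -0.2600 + -0.3733i → escape time 5
(row=2, col=0): c = -1.2500 + -0.7067i → escape time 3
(row=2, col=1): c = -0.7550 + -0.7067i → escape time 4
(row=2, col=2): c = -0.2600 + -0.7067i → escape time 5
(row=3, col=0): c = -1.2500 + -1.0400i → escape time 3
(row=3, col=1): c = -0.7550 + -1.0400i → escape time 3
(row=3, col=2): c = -0.2600 + -1.0400i → escape time 5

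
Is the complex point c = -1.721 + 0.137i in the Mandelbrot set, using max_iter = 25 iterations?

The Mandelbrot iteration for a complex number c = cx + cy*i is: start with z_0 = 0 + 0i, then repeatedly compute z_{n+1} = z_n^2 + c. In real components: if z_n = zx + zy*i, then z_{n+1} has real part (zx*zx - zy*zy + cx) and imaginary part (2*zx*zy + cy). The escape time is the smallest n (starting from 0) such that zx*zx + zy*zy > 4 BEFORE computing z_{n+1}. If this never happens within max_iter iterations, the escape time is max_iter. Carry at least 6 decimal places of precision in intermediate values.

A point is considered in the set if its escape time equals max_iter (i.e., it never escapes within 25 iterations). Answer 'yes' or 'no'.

z_0 = 0 + 0i, c = -1.7210 + 0.1370i
Iter 1: z = -1.7210 + 0.1370i, |z|^2 = 2.9806
Iter 2: z = 1.2221 + -0.3346i, |z|^2 = 1.6054
Iter 3: z = -0.3395 + -0.6807i, |z|^2 = 0.5786
Iter 4: z = -2.0691 + 0.5991i, |z|^2 = 4.6402
Escaped at iteration 4

Answer: no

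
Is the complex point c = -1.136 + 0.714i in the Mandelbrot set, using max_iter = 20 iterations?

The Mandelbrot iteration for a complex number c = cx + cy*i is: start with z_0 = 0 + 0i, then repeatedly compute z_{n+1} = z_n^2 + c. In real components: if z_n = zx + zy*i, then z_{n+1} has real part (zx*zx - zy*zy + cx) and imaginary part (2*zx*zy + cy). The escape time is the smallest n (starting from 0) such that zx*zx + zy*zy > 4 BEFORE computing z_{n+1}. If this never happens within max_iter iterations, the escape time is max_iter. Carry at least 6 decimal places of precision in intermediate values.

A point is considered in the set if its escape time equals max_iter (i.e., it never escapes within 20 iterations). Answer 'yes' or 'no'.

Answer: no

Derivation:
z_0 = 0 + 0i, c = -1.1360 + 0.7140i
Iter 1: z = -1.1360 + 0.7140i, |z|^2 = 1.8003
Iter 2: z = -0.3553 + -0.9082i, |z|^2 = 0.9511
Iter 3: z = -1.8346 + 1.3594i, |z|^2 = 5.2137
Escaped at iteration 3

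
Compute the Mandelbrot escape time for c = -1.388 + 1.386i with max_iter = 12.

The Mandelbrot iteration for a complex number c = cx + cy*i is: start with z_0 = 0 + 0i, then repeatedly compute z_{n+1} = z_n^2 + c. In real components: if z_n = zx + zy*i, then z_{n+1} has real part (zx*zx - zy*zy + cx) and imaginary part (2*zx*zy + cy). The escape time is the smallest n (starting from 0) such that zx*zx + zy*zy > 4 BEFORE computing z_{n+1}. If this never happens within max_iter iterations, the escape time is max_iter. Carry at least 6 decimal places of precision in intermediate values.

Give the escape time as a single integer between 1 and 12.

z_0 = 0 + 0i, c = -1.3880 + 1.3860i
Iter 1: z = -1.3880 + 1.3860i, |z|^2 = 3.8475
Iter 2: z = -1.3825 + -2.4615i, |z|^2 = 7.9703
Escaped at iteration 2

Answer: 2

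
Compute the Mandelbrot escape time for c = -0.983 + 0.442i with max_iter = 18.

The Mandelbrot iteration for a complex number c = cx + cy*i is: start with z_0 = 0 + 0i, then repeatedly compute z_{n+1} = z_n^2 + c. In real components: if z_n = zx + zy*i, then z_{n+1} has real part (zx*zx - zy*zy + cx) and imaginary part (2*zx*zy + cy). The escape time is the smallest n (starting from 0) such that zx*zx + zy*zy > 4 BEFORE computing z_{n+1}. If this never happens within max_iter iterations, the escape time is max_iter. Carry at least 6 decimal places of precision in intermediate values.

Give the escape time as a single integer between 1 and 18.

Answer: 6

Derivation:
z_0 = 0 + 0i, c = -0.9830 + 0.4420i
Iter 1: z = -0.9830 + 0.4420i, |z|^2 = 1.1617
Iter 2: z = -0.2121 + -0.4270i, |z|^2 = 0.2273
Iter 3: z = -1.1203 + 0.6231i, |z|^2 = 1.6434
Iter 4: z = -0.1161 + -0.9542i, |z|^2 = 0.9239
Iter 5: z = -1.8799 + 0.6636i, |z|^2 = 3.9745
Iter 6: z = 2.1108 + -2.0530i, |z|^2 = 8.6702
Escaped at iteration 6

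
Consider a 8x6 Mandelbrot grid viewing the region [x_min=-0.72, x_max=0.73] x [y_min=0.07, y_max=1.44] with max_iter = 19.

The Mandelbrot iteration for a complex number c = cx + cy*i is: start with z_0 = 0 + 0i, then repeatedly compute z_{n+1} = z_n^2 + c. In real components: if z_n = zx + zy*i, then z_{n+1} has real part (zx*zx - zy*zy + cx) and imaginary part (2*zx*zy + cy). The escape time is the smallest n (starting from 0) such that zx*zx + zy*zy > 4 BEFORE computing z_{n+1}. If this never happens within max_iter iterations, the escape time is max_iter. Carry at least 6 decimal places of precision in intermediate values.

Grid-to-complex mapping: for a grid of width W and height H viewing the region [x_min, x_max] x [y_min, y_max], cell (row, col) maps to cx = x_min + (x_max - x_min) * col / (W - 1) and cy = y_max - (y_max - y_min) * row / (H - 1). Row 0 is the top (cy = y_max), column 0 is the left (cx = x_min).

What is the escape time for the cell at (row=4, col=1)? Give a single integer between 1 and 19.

Answer: 19

Derivation:
z_0 = 0 + 0i, c = -0.5129 + 0.3440i
Iter 1: z = -0.5129 + 0.3440i, |z|^2 = 0.3814
Iter 2: z = -0.3682 + -0.0088i, |z|^2 = 0.1356
Iter 3: z = -0.3774 + 0.3505i, |z|^2 = 0.2653
Iter 4: z = -0.4933 + 0.0794i, |z|^2 = 0.2497
Iter 5: z = -0.2758 + 0.2656i, |z|^2 = 0.1466
Iter 6: z = -0.5073 + 0.1975i, |z|^2 = 0.2964
Iter 7: z = -0.2945 + 0.1436i, |z|^2 = 0.1073
Iter 8: z = -0.4468 + 0.2594i, |z|^2 = 0.2669
Iter 9: z = -0.3805 + 0.1122i, |z|^2 = 0.1574
Iter 10: z = -0.3806 + 0.2586i, |z|^2 = 0.2118
Iter 11: z = -0.4348 + 0.1471i, |z|^2 = 0.2107
Iter 12: z = -0.3454 + 0.2160i, |z|^2 = 0.1660
Iter 13: z = -0.4402 + 0.1948i, |z|^2 = 0.2317
Iter 14: z = -0.3570 + 0.1725i, |z|^2 = 0.1572
Iter 15: z = -0.4152 + 0.2208i, |z|^2 = 0.2211
Iter 16: z = -0.3892 + 0.1606i, |z|^2 = 0.1773
Iter 17: z = -0.3872 + 0.2189i, |z|^2 = 0.1978
Iter 18: z = -0.4109 + 0.1745i, |z|^2 = 0.1993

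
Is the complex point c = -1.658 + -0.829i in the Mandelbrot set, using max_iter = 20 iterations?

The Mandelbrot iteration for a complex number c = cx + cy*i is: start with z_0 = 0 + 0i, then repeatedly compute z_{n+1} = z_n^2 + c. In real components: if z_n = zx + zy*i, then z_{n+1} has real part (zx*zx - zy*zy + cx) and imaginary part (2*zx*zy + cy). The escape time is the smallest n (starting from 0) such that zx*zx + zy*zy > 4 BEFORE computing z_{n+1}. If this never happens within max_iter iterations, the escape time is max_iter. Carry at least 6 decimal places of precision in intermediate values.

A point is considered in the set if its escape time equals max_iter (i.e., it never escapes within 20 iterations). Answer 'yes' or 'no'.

z_0 = 0 + 0i, c = -1.6580 + -0.8290i
Iter 1: z = -1.6580 + -0.8290i, |z|^2 = 3.4362
Iter 2: z = 0.4037 + 1.9200i, |z|^2 = 3.8493
Iter 3: z = -5.1813 + 0.7213i, |z|^2 = 27.3658
Escaped at iteration 3

Answer: no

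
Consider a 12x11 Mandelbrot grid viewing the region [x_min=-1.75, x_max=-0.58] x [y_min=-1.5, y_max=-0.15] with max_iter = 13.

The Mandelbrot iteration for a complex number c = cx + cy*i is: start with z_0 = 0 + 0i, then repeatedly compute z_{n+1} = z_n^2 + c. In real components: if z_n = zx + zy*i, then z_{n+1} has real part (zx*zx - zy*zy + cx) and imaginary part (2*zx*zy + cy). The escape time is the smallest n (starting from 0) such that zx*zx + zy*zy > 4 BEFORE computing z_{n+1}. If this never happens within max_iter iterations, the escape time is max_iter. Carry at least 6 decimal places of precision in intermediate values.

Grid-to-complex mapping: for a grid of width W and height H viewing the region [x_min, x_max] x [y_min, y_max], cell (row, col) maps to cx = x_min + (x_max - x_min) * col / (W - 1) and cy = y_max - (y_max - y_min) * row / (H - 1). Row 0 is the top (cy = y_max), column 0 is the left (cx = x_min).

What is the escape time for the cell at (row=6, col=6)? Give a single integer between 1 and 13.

z_0 = 0 + 0i, c = -1.1118 + -0.9600i
Iter 1: z = -1.1118 + -0.9600i, |z|^2 = 2.1577
Iter 2: z = -0.7973 + 1.1747i, |z|^2 = 2.0156
Iter 3: z = -1.8561 + -2.8331i, |z|^2 = 11.4715
Escaped at iteration 3

Answer: 3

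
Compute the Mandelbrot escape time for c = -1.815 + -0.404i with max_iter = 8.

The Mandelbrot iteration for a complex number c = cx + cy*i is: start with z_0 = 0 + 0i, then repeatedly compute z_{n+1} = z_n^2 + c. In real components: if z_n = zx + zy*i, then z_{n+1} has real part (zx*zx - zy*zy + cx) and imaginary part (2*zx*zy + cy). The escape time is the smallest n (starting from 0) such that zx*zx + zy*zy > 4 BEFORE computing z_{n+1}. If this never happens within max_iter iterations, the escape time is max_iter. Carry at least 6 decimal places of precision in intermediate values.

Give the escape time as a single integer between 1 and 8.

z_0 = 0 + 0i, c = -1.8150 + -0.4040i
Iter 1: z = -1.8150 + -0.4040i, |z|^2 = 3.4574
Iter 2: z = 1.3160 + 1.0625i, |z|^2 = 2.8608
Iter 3: z = -1.2121 + 2.3926i, |z|^2 = 7.1935
Escaped at iteration 3

Answer: 3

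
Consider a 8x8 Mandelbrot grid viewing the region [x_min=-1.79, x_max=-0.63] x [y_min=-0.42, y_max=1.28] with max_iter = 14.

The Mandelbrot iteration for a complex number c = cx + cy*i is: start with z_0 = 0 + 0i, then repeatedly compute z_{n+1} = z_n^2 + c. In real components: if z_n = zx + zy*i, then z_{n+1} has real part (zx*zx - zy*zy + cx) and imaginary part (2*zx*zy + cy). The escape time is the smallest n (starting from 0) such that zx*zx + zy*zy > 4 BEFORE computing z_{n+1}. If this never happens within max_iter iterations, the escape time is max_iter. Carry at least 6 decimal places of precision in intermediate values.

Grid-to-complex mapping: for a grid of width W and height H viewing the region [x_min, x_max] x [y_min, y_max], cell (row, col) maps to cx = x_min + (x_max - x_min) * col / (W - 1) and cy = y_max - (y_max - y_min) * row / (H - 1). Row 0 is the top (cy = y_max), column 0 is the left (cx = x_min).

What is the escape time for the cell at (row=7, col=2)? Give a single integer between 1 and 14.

Answer: 4

Derivation:
z_0 = 0 + 0i, c = -1.4586 + -0.4200i
Iter 1: z = -1.4586 + -0.4200i, |z|^2 = 2.3038
Iter 2: z = 0.4925 + 0.8052i, |z|^2 = 0.8909
Iter 3: z = -1.8644 + 0.3731i, |z|^2 = 3.6152
Iter 4: z = 1.8783 + -1.8111i, |z|^2 = 6.8078
Escaped at iteration 4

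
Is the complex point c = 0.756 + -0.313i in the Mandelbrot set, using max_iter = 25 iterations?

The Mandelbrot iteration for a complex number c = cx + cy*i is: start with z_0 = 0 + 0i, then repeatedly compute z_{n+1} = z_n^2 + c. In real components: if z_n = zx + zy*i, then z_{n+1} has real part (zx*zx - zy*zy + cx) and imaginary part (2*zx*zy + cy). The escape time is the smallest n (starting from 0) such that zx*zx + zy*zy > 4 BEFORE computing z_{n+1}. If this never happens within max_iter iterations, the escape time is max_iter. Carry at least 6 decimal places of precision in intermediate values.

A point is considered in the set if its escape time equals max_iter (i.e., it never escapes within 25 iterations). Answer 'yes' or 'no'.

Answer: no

Derivation:
z_0 = 0 + 0i, c = 0.7560 + -0.3130i
Iter 1: z = 0.7560 + -0.3130i, |z|^2 = 0.6695
Iter 2: z = 1.2296 + -0.7863i, |z|^2 = 2.1300
Iter 3: z = 1.6496 + -2.2465i, |z|^2 = 7.7681
Escaped at iteration 3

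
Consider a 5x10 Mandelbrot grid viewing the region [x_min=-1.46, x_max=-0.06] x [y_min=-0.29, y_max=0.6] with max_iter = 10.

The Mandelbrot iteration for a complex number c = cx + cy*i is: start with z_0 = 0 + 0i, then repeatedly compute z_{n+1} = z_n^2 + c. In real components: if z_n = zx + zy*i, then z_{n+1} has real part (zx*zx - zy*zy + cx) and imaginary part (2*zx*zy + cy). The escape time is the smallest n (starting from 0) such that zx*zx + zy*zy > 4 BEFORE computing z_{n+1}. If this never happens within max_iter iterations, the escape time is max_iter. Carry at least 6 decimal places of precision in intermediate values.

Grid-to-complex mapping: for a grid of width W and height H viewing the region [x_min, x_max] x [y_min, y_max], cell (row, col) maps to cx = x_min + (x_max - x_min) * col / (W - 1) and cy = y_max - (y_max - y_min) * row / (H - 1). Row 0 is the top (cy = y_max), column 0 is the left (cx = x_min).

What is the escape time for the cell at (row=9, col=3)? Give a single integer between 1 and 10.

Answer: 10

Derivation:
z_0 = 0 + 0i, c = -0.4100 + -0.2900i
Iter 1: z = -0.4100 + -0.2900i, |z|^2 = 0.2522
Iter 2: z = -0.3260 + -0.0522i, |z|^2 = 0.1090
Iter 3: z = -0.3064 + -0.2560i, |z|^2 = 0.1594
Iter 4: z = -0.3816 + -0.1331i, |z|^2 = 0.1633
Iter 5: z = -0.2821 + -0.1884i, |z|^2 = 0.1151
Iter 6: z = -0.3659 + -0.1837i, |z|^2 = 0.1676
Iter 7: z = -0.3099 + -0.1556i, |z|^2 = 0.1202
Iter 8: z = -0.3382 + -0.1936i, |z|^2 = 0.1519
Iter 9: z = -0.3331 + -0.1591i, |z|^2 = 0.1363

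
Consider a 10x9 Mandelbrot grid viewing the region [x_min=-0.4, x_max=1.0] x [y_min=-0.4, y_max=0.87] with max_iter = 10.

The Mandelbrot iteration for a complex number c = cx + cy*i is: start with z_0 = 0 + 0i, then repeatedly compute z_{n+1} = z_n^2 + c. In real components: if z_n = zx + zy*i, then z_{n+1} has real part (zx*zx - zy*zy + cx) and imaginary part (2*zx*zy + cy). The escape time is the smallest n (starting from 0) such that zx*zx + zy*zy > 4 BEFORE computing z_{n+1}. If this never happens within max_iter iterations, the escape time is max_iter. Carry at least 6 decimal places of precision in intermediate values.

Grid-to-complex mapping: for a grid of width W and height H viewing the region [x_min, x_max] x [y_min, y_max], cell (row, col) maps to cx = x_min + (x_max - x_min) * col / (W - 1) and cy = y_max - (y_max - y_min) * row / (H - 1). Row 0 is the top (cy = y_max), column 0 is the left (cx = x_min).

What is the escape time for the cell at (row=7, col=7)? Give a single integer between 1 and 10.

z_0 = 0 + 0i, c = 0.6889 + -0.2413i
Iter 1: z = 0.6889 + -0.2413i, |z|^2 = 0.5328
Iter 2: z = 1.1053 + -0.5736i, |z|^2 = 1.5507
Iter 3: z = 1.5814 + -1.5093i, |z|^2 = 4.7788
Escaped at iteration 3

Answer: 3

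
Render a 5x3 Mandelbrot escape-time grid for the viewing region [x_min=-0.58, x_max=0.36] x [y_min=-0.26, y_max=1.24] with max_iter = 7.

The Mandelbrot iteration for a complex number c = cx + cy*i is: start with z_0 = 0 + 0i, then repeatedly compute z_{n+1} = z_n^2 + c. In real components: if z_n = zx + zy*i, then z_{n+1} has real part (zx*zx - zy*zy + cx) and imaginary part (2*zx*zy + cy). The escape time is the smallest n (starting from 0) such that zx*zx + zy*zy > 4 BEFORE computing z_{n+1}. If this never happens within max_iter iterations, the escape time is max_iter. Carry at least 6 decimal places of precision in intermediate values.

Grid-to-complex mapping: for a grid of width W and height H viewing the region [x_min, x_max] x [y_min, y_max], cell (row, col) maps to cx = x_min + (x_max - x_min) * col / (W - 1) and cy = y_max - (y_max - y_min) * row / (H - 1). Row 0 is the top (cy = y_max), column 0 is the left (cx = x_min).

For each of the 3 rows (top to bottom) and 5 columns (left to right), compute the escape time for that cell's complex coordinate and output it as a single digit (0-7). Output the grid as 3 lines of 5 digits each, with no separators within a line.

Answer: 33322
77777
77777

Derivation:
(row=0, col=0): c = -0.5800 + 1.2400i → escape time 3
(row=0, col=1): c = -0.3450 + 1.2400i → escape time 3
(row=0, col=2): c = -0.1100 + 1.2400i → escape time 3
(row=0, col=3): c = 0.1250 + 1.2400i → escape time 2
(row=0, col=4): c = 0.3600 + 1.2400i → escape time 2
(row=1, col=0): c = -0.5800 + 0.4900i → escape time 7
(row=1, col=1): c = -0.3450 + 0.4900i → escape time 7
(row=1, col=2): c = -0.1100 + 0.4900i → escape time 7
(row=1, col=3): c = 0.1250 + 0.4900i → escape time 7
(row=1, col=4): c = 0.3600 + 0.4900i → escape time 7
(row=2, col=0): c = -0.5800 + -0.2600i → escape time 7
(row=2, col=1): c = -0.3450 + -0.2600i → escape time 7
(row=2, col=2): c = -0.1100 + -0.2600i → escape time 7
(row=2, col=3): c = 0.1250 + -0.2600i → escape time 7
(row=2, col=4): c = 0.3600 + -0.2600i → escape time 7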